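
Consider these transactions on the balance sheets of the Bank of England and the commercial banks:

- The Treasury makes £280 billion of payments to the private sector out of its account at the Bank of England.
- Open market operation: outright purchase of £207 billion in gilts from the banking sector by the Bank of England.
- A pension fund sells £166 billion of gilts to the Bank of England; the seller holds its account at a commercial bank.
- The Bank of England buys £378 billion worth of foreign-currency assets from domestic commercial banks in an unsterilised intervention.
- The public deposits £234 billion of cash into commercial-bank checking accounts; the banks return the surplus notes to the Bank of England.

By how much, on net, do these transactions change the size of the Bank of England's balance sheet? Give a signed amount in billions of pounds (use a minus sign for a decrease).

Bank of England balance sheet:
  Assets:      Securities +£373B, Foreign assets +£378B
  Liabilities: Bank reserves +£1265B, Currency in circulation −£234B, Government deposits −£280B
Commercial banking system:
  Assets:      Reserves at CB +£1265B, Securities −£207B, Foreign assets −£378B
  Liabilities: Checkable deposits +£680B
Change in total Bank of England assets = +£751 billion.

+£751 billion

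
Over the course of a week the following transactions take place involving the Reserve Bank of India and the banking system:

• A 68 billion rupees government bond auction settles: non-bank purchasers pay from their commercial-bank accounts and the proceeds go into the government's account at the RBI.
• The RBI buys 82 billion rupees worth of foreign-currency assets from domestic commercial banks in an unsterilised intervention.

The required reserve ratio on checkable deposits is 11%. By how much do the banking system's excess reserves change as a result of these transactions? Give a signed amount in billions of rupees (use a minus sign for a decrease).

+21.48 billion

Government account inflow 68 billion rupees: reserves −68B, deposits −68B.
FX purchase 82 billion rupees: reserves +82B, deposits 0.
Totals: Δreserves = +14B, Δdeposits = −68B.
Δrequired reserves = 11% × −68B = −7.48B.
Δexcess reserves = Δreserves − Δrequired = +14B − (−7.48B) = +21.48 billion.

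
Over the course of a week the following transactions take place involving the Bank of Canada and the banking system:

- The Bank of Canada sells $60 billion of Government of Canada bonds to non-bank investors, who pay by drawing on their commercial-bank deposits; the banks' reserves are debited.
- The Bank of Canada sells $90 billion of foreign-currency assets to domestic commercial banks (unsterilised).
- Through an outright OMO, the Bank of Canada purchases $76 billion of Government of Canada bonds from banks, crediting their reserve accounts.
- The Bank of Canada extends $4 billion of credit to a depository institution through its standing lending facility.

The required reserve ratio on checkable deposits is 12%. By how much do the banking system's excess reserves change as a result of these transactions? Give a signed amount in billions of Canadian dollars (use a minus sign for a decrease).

Asset sale (to non-banks) $60 billion: reserves −$60B, deposits −$60B.
FX sale $90 billion: reserves −$90B, deposits 0.
OMO purchase (from banks) $76 billion: reserves +$76B, deposits 0.
Discount-window loan $4 billion: reserves +$4B, deposits 0.
Totals: Δreserves = −$70B, Δdeposits = −$60B.
Δrequired reserves = 12% × −$60B = −$7.2B.
Δexcess reserves = Δreserves − Δrequired = −$70B − (−$7.2B) = -$62.8 billion.

-$62.8 billion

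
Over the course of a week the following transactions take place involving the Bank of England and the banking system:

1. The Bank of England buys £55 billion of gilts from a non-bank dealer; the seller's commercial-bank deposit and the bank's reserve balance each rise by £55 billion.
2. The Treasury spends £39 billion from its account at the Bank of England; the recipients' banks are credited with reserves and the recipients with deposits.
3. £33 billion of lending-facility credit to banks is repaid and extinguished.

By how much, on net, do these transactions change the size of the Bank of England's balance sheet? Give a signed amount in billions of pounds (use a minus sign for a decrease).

Asset purchase (from non-banks) £55 billion: a Bank of England asset is acquired → +£55B.
Government spending £39 billion: only the composition of liabilities changes → 0.
Discount-window repayment £33 billion: a Bank of England asset is shed → −£33B.
Net: 55 + 0 − 33 = +£22 billion.

+£22 billion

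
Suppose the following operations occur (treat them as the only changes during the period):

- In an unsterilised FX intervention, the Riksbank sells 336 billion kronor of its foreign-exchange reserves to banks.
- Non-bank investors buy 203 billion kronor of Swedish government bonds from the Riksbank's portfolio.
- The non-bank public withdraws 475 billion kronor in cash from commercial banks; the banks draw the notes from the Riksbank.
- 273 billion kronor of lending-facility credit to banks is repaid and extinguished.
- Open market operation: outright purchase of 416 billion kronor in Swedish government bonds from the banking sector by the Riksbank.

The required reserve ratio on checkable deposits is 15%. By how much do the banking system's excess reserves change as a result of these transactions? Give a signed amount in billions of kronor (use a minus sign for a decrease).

FX sale 336 billion kronor: reserves −336B, deposits 0.
Asset sale (to non-banks) 203 billion kronor: reserves −203B, deposits −203B.
Currency withdrawal 475 billion kronor: reserves −475B, deposits −475B.
Discount-window repayment 273 billion kronor: reserves −273B, deposits 0.
OMO purchase (from banks) 416 billion kronor: reserves +416B, deposits 0.
Totals: Δreserves = −871B, Δdeposits = −678B.
Δrequired reserves = 15% × −678B = −101.7B.
Δexcess reserves = Δreserves − Δrequired = −871B − (−101.7B) = -769.3 billion.

-769.3 billion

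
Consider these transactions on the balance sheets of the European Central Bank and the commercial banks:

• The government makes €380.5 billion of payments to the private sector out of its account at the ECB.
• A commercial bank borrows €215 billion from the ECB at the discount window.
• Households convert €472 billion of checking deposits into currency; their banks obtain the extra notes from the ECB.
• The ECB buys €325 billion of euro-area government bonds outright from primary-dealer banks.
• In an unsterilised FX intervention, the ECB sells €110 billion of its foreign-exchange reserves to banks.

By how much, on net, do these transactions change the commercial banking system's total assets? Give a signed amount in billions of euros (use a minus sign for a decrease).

ECB balance sheet:
  Assets:      Securities +€325B, Loans to banks +€215B, Foreign assets −€110B
  Liabilities: Bank reserves +€338.5B, Currency in circulation +€472B, Government deposits −€380.5B
Commercial banking system:
  Assets:      Reserves at CB +€338.5B, Securities −€325B, Foreign assets +€110B
  Liabilities: Checkable deposits −€91.5B, Borrowings from CB +€215B
Change in total bank assets = +€123.5 billion.

+€123.5 billion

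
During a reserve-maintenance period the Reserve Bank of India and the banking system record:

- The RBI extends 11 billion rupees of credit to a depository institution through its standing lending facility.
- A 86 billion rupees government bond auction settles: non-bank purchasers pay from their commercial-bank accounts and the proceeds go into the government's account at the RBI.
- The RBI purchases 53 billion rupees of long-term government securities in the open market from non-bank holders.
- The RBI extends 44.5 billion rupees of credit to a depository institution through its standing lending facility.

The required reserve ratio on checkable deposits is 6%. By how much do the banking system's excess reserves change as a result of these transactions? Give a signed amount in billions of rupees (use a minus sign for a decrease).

Discount-window loan 11 billion rupees: reserves +11B, deposits 0.
Government account inflow 86 billion rupees: reserves −86B, deposits −86B.
Asset purchase (from non-banks) 53 billion rupees: reserves +53B, deposits +53B.
Discount-window loan 44.5 billion rupees: reserves +44.5B, deposits 0.
Totals: Δreserves = +22.5B, Δdeposits = −33B.
Δrequired reserves = 6% × −33B = −1.98B.
Δexcess reserves = Δreserves − Δrequired = +22.5B − (−1.98B) = +24.48 billion.

+24.48 billion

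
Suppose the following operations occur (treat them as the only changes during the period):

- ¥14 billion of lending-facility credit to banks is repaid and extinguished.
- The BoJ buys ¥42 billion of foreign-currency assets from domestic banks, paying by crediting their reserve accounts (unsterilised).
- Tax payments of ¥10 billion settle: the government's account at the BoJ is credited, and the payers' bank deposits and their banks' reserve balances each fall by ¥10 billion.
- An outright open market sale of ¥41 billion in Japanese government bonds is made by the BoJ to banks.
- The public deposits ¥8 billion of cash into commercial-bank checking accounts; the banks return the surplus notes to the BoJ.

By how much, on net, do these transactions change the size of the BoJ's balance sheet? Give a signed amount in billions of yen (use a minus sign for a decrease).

-¥13 billion

BoJ balance sheet:
  Assets:      Securities −¥41B, Loans to banks −¥14B, Foreign assets +¥42B
  Liabilities: Bank reserves −¥15B, Currency in circulation −¥8B, Government deposits +¥10B
Commercial banking system:
  Assets:      Reserves at CB −¥15B, Securities +¥41B, Foreign assets −¥42B
  Liabilities: Checkable deposits −¥2B, Borrowings from CB −¥14B
Change in total BoJ assets = -¥13 billion.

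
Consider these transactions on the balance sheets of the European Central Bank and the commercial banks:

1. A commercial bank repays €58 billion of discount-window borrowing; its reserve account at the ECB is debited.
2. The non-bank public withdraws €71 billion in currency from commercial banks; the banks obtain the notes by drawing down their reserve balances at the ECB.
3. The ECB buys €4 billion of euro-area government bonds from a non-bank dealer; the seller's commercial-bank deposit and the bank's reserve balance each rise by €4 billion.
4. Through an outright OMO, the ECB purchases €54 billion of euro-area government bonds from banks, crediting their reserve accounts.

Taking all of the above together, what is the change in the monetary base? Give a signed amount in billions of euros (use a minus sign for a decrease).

ECB balance sheet:
  Assets:      Securities +€58B, Loans to banks −€58B
  Liabilities: Bank reserves −€71B, Currency in circulation +€71B
Commercial banking system:
  Assets:      Reserves at CB −€71B, Securities −€54B
  Liabilities: Checkable deposits −€67B, Borrowings from CB −€58B
Monetary base = currency + reserves: +€71B + (−€71B) = €0 (no change).

€0 (no change)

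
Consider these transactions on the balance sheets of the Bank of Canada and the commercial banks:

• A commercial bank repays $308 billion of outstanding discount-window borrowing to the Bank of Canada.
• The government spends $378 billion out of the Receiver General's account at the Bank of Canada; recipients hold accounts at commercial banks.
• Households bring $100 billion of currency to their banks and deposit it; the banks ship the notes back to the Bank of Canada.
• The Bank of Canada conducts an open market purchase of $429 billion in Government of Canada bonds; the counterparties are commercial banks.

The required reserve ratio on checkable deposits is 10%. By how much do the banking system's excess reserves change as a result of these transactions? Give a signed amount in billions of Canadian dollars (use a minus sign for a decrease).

+$551.2 billion

Discount-window repayment $308 billion: reserves −$308B, deposits 0.
Government spending $378 billion: reserves +$378B, deposits +$378B.
Currency deposit $100 billion: reserves +$100B, deposits +$100B.
OMO purchase (from banks) $429 billion: reserves +$429B, deposits 0.
Totals: Δreserves = +$599B, Δdeposits = +$478B.
Δrequired reserves = 10% × +$478B = +$47.8B.
Δexcess reserves = Δreserves − Δrequired = +$599B − (+$47.8B) = +$551.2 billion.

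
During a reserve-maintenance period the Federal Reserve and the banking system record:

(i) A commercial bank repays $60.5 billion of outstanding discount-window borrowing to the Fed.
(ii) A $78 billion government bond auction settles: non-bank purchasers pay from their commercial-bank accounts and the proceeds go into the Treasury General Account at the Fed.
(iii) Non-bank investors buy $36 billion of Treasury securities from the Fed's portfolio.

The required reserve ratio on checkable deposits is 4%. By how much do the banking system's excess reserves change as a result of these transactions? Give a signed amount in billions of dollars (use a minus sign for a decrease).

-$169.94 billion

Discount-window repayment $60.5 billion: reserves −$60.5B, deposits 0.
Government account inflow $78 billion: reserves −$78B, deposits −$78B.
Asset sale (to non-banks) $36 billion: reserves −$36B, deposits −$36B.
Totals: Δreserves = −$174.5B, Δdeposits = −$114B.
Δrequired reserves = 4% × −$114B = −$4.56B.
Δexcess reserves = Δreserves − Δrequired = −$174.5B − (−$4.56B) = -$169.94 billion.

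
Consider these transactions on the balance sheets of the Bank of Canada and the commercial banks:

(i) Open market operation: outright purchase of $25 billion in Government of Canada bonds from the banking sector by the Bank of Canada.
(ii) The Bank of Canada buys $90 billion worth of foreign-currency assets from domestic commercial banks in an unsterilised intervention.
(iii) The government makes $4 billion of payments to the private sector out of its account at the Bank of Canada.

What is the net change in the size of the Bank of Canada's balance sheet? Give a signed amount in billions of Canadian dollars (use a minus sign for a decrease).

+$115 billion

OMO purchase (from banks) $25 billion: a Bank of Canada asset is acquired → +$25B.
FX purchase $90 billion: a Bank of Canada asset is acquired → +$90B.
Government spending $4 billion: only the composition of liabilities changes → 0.
Net: 25 + 90 + 0 = +$115 billion.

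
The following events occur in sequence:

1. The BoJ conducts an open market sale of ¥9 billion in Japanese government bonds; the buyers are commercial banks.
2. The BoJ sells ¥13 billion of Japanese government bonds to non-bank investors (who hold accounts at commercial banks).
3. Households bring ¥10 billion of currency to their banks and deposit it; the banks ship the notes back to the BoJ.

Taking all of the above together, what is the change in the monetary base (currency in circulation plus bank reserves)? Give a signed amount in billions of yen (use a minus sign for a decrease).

-¥22 billion

BoJ balance sheet:
  Assets:      Securities −¥22B
  Liabilities: Bank reserves −¥12B, Currency in circulation −¥10B
Commercial banking system:
  Assets:      Reserves at CB −¥12B, Securities +¥9B
  Liabilities: Checkable deposits −¥3B
Monetary base = currency + reserves: −¥10B + (−¥12B) = -¥22 billion.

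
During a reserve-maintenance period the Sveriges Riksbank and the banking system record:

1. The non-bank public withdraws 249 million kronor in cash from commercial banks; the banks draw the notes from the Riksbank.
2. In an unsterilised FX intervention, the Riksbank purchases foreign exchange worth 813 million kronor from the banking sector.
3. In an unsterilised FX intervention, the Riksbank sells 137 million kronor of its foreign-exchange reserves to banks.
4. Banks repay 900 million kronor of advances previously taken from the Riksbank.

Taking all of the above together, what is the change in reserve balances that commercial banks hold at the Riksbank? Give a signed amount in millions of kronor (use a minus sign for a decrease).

Riksbank balance sheet:
  Assets:      Loans to banks −900M, Foreign assets +676M
  Liabilities: Bank reserves −473M, Currency in circulation +249M
Commercial banking system:
  Assets:      Reserves at CB −473M, Foreign assets −676M
  Liabilities: Checkable deposits −249M, Borrowings from CB −900M
So the change in reserve balances that commercial banks hold at the Riksbank is -473 million.

-473 million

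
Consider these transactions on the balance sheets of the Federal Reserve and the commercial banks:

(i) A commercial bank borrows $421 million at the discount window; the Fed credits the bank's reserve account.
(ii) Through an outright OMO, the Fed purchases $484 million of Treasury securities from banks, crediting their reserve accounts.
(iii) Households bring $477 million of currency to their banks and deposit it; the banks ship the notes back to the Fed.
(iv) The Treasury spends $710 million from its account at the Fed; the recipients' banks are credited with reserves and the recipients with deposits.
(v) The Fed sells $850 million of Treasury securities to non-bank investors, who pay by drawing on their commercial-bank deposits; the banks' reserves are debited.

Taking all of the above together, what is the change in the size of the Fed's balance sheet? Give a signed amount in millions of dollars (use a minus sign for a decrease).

Discount-window loan $421 million: a Fed asset is acquired → +$421M.
OMO purchase (from banks) $484 million: a Fed asset is acquired → +$484M.
Currency deposit $477 million: only the composition of liabilities changes → 0.
Government spending $710 million: only the composition of liabilities changes → 0.
Asset sale (to non-banks) $850 million: a Fed asset is shed → −$850M.
Net: 421 + 484 + 0 + 0 − 850 = +$55 million.

+$55 million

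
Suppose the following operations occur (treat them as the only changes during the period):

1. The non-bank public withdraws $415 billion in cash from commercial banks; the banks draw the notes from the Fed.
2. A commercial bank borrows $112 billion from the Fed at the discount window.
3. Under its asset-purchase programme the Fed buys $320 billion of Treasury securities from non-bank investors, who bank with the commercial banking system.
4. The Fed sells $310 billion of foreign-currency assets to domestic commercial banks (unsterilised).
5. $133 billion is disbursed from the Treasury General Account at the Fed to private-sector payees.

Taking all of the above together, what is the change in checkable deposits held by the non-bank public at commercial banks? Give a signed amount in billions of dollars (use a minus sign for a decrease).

+$38 billion

Currency withdrawal $415 billion: non-bank counterparties' bank balances fall → −$415B.
Discount-window loan $112 billion: the counterparty is a bank, so public deposits are unchanged → 0.
Asset purchase (from non-banks) $320 billion: non-bank counterparties' bank balances rise → +$320B.
FX sale $310 billion: the counterparty is a bank, so public deposits are unchanged → 0.
Government spending $133 billion: non-bank counterparties' bank balances rise → +$133B.
Net: −415 + 0 + 320 + 0 + 133 = +$38 billion.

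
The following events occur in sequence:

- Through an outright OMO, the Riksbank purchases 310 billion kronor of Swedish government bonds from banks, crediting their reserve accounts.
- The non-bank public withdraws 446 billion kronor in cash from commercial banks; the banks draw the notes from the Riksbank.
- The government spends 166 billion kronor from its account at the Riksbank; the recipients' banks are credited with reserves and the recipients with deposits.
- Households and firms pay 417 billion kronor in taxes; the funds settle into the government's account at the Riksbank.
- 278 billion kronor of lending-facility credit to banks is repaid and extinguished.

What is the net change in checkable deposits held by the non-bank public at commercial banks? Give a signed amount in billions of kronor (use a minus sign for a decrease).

Riksbank balance sheet:
  Assets:      Securities +310B, Loans to banks −278B
  Liabilities: Bank reserves −665B, Currency in circulation +446B, Government deposits +251B
Commercial banking system:
  Assets:      Reserves at CB −665B, Securities −310B
  Liabilities: Checkable deposits −697B, Borrowings from CB −278B
So the change in checkable deposits held by the non-bank public at commercial banks is -697 billion.

-697 billion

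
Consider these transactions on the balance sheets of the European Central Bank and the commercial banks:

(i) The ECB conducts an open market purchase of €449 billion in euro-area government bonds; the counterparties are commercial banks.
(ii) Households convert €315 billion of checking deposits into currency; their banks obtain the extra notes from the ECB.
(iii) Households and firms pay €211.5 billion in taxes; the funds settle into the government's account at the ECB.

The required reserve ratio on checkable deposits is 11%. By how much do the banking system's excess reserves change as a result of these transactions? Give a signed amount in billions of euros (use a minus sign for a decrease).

-€19.585 billion

OMO purchase (from banks) €449 billion: reserves +€449B, deposits 0.
Currency withdrawal €315 billion: reserves −€315B, deposits −€315B.
Government account inflow €211.5 billion: reserves −€211.5B, deposits −€211.5B.
Totals: Δreserves = −€77.5B, Δdeposits = −€526.5B.
Δrequired reserves = 11% × −€526.5B = −€57.915B.
Δexcess reserves = Δreserves − Δrequired = −€77.5B − (−€57.915B) = -€19.585 billion.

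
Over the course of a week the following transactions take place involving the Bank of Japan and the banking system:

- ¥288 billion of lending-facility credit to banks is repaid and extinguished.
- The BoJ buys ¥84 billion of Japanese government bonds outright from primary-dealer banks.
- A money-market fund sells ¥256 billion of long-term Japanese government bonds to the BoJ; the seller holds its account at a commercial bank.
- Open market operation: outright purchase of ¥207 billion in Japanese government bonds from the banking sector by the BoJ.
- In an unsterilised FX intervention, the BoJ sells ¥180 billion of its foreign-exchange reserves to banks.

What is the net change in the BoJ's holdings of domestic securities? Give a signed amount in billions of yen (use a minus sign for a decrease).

+¥547 billion

BoJ balance sheet:
  Assets:      Securities +¥547B, Loans to banks −¥288B, Foreign assets −¥180B
  Liabilities: Bank reserves +¥79B
So the change in the BoJ's holdings of domestic securities is +¥547 billion.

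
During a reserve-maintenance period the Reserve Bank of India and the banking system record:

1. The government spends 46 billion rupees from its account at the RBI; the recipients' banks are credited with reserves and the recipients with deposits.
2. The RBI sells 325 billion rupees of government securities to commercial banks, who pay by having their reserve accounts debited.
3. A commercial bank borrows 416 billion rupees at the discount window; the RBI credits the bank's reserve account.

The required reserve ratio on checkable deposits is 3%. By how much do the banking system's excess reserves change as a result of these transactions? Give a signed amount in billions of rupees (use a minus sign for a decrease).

+135.62 billion

Government spending 46 billion rupees: reserves +46B, deposits +46B.
OMO sale (to banks) 325 billion rupees: reserves −325B, deposits 0.
Discount-window loan 416 billion rupees: reserves +416B, deposits 0.
Totals: Δreserves = +137B, Δdeposits = +46B.
Δrequired reserves = 3% × +46B = +1.38B.
Δexcess reserves = Δreserves − Δrequired = +137B − (+1.38B) = +135.62 billion.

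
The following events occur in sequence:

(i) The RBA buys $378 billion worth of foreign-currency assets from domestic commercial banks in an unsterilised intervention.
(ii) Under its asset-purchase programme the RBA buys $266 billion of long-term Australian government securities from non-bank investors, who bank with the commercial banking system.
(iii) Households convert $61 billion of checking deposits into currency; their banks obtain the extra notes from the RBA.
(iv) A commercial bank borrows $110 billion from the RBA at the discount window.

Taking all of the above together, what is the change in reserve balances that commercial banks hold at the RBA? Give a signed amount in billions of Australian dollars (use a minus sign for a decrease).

RBA balance sheet:
  Assets:      Securities +$266B, Loans to banks +$110B, Foreign assets +$378B
  Liabilities: Bank reserves +$693B, Currency in circulation +$61B
Commercial banking system:
  Assets:      Reserves at CB +$693B, Foreign assets −$378B
  Liabilities: Checkable deposits +$205B, Borrowings from CB +$110B
So the change in reserve balances that commercial banks hold at the RBA is +$693 billion.

+$693 billion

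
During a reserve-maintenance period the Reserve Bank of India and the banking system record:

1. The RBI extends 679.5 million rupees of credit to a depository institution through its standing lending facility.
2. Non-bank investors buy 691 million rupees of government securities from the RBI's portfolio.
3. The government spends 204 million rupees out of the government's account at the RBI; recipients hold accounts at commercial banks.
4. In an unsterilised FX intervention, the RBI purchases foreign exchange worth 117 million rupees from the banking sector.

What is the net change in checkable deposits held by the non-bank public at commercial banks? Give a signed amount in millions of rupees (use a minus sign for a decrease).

-487 million

Discount-window loan 679.5 million rupees: the counterparty is a bank, so public deposits are unchanged → 0.
Asset sale (to non-banks) 691 million rupees: non-bank counterparties' bank balances fall → −691M.
Government spending 204 million rupees: non-bank counterparties' bank balances rise → +204M.
FX purchase 117 million rupees: the counterparty is a bank, so public deposits are unchanged → 0.
Net: 0 − 691 + 204 + 0 = -487 million.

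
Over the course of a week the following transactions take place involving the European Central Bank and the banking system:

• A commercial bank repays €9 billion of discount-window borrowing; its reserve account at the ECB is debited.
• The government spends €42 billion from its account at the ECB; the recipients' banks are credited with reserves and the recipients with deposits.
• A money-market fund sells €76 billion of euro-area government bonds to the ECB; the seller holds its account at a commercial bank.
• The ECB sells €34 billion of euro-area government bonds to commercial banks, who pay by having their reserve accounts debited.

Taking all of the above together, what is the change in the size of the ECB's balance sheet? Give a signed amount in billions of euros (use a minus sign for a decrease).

+€33 billion

ECB balance sheet:
  Assets:      Securities +€42B, Loans to banks −€9B
  Liabilities: Bank reserves +€75B, Government deposits −€42B
Change in total ECB assets = +€33 billion.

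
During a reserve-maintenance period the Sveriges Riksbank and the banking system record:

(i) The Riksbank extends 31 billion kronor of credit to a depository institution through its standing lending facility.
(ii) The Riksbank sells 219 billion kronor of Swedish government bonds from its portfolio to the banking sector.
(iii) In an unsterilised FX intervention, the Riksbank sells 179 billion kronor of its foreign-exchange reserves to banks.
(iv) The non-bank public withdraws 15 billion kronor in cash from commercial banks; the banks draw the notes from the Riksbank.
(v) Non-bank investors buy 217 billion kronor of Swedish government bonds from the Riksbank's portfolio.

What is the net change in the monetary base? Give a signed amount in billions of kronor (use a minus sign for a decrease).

Riksbank balance sheet:
  Assets:      Securities −436B, Loans to banks +31B, Foreign assets −179B
  Liabilities: Bank reserves −599B, Currency in circulation +15B
Monetary base = currency + reserves: +15B + (−599B) = -584 billion.

-584 billion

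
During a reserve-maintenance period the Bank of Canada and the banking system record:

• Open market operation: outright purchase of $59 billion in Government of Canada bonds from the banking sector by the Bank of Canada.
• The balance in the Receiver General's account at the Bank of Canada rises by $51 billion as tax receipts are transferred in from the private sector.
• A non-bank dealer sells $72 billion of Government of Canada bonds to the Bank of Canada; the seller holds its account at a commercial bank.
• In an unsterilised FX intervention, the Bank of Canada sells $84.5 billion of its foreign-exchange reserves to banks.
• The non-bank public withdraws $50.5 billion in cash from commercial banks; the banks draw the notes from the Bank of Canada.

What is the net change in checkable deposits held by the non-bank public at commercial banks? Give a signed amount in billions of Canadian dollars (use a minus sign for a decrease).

-$29.5 billion

Bank of Canada balance sheet:
  Assets:      Securities +$131B, Foreign assets −$84.5B
  Liabilities: Bank reserves −$55B, Currency in circulation +$50.5B, Government deposits +$51B
Commercial banking system:
  Assets:      Reserves at CB −$55B, Securities −$59B, Foreign assets +$84.5B
  Liabilities: Checkable deposits −$29.5B
So the change in checkable deposits held by the non-bank public at commercial banks is -$29.5 billion.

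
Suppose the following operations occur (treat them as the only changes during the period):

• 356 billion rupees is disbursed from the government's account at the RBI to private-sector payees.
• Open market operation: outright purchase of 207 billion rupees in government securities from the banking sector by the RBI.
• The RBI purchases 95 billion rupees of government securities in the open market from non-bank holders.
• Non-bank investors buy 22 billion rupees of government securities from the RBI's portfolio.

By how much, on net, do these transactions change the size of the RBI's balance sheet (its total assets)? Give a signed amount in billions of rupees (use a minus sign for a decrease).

+280 billion

RBI balance sheet:
  Assets:      Securities +280B
  Liabilities: Bank reserves +636B, Government deposits −356B
Commercial banking system:
  Assets:      Reserves at CB +636B, Securities −207B
  Liabilities: Checkable deposits +429B
Change in total RBI assets = +280 billion.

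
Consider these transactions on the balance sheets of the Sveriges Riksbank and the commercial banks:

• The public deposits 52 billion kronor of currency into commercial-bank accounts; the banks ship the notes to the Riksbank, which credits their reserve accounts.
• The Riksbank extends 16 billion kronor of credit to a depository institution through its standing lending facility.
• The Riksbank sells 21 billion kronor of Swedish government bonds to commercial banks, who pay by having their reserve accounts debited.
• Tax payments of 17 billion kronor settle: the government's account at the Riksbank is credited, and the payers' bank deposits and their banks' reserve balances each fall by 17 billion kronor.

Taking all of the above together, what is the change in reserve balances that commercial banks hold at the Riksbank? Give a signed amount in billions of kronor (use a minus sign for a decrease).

+30 billion

Riksbank balance sheet:
  Assets:      Securities −21B, Loans to banks +16B
  Liabilities: Bank reserves +30B, Currency in circulation −52B, Government deposits +17B
Commercial banking system:
  Assets:      Reserves at CB +30B, Securities +21B
  Liabilities: Checkable deposits +35B, Borrowings from CB +16B
So the change in reserve balances that commercial banks hold at the Riksbank is +30 billion.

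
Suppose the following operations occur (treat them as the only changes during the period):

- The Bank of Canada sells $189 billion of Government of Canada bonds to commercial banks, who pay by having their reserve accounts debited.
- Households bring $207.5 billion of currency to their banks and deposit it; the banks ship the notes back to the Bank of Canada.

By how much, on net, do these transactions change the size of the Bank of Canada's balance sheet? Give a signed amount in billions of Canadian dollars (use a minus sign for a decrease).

-$189 billion

Bank of Canada balance sheet:
  Assets:      Securities −$189B
  Liabilities: Bank reserves +$18.5B, Currency in circulation −$207.5B
Commercial banking system:
  Assets:      Reserves at CB +$18.5B, Securities +$189B
  Liabilities: Checkable deposits +$207.5B
Change in total Bank of Canada assets = -$189 billion.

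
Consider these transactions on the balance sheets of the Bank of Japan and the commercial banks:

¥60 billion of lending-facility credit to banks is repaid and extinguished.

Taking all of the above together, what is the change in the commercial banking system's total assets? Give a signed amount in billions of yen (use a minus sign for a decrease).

BoJ balance sheet:
  Assets:      Loans to banks −¥60B
  Liabilities: Bank reserves −¥60B
Commercial banking system:
  Assets:      Reserves at CB −¥60B
  Liabilities: Borrowings from CB −¥60B
Change in total bank assets = -¥60 billion.

-¥60 billion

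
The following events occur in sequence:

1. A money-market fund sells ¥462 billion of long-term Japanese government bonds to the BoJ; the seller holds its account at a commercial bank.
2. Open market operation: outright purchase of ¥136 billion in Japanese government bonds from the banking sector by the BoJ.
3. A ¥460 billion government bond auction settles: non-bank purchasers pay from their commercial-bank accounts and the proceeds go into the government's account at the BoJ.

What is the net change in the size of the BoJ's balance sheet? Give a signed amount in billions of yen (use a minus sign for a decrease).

Asset purchase (from non-banks) ¥462 billion: a BoJ asset is acquired → +¥462B.
OMO purchase (from banks) ¥136 billion: a BoJ asset is acquired → +¥136B.
Government account inflow ¥460 billion: only the composition of liabilities changes → 0.
Net: 462 + 136 + 0 = +¥598 billion.

+¥598 billion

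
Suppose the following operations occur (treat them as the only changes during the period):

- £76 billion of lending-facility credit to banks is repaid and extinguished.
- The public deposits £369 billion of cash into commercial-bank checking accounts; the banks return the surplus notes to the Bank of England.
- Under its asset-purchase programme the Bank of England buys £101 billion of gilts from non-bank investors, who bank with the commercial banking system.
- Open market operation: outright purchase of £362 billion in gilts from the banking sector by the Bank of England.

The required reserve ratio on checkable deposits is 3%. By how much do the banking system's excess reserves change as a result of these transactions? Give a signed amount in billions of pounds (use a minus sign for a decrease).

+£741.9 billion

Discount-window repayment £76 billion: reserves −£76B, deposits 0.
Currency deposit £369 billion: reserves +£369B, deposits +£369B.
Asset purchase (from non-banks) £101 billion: reserves +£101B, deposits +£101B.
OMO purchase (from banks) £362 billion: reserves +£362B, deposits 0.
Totals: Δreserves = +£756B, Δdeposits = +£470B.
Δrequired reserves = 3% × +£470B = +£14.1B.
Δexcess reserves = Δreserves − Δrequired = +£756B − (+£14.1B) = +£741.9 billion.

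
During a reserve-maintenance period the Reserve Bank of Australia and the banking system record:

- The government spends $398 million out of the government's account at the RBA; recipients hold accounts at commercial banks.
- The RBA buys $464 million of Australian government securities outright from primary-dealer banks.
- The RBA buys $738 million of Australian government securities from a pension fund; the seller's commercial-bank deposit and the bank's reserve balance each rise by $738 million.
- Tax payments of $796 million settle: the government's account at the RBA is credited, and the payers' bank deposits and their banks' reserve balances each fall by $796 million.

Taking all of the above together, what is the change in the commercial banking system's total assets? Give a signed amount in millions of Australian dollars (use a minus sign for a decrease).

Government spending $398 million: bank balance sheets expand → +$398M.
OMO purchase (from banks) $464 million: just an asset swap on bank balance sheets → 0.
Asset purchase (from non-banks) $738 million: bank balance sheets expand → +$738M.
Government account inflow $796 million: bank balance sheets shrink → −$796M.
Net: 398 + 0 + 738 − 796 = +$340 million.

+$340 million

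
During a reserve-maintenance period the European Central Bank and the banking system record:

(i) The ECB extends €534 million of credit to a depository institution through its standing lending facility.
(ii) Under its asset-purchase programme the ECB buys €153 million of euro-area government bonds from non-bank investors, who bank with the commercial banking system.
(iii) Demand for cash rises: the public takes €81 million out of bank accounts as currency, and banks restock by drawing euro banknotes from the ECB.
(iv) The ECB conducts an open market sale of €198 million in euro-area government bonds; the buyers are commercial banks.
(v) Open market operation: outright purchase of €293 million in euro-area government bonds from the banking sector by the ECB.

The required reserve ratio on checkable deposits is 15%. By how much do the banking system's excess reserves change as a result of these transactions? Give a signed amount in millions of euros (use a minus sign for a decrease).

Discount-window loan €534 million: reserves +€534M, deposits 0.
Asset purchase (from non-banks) €153 million: reserves +€153M, deposits +€153M.
Currency withdrawal €81 million: reserves −€81M, deposits −€81M.
OMO sale (to banks) €198 million: reserves −€198M, deposits 0.
OMO purchase (from banks) €293 million: reserves +€293M, deposits 0.
Totals: Δreserves = +€701M, Δdeposits = +€72M.
Δrequired reserves = 15% × +€72M = +€10.8M.
Δexcess reserves = Δreserves − Δrequired = +€701M − (+€10.8M) = +€690.2 million.

+€690.2 million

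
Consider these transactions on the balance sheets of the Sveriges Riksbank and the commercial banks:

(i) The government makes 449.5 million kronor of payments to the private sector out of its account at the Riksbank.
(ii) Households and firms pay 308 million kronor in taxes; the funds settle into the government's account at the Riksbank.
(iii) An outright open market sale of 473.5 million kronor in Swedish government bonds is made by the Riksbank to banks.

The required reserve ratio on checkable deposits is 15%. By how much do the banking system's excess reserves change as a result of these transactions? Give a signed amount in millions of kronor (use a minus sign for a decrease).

-353.225 million

Government spending 449.5 million kronor: reserves +449.5M, deposits +449.5M.
Government account inflow 308 million kronor: reserves −308M, deposits −308M.
OMO sale (to banks) 473.5 million kronor: reserves −473.5M, deposits 0.
Totals: Δreserves = −332M, Δdeposits = +141.5M.
Δrequired reserves = 15% × +141.5M = +21.225M.
Δexcess reserves = Δreserves − Δrequired = −332M − (+21.225M) = -353.225 million.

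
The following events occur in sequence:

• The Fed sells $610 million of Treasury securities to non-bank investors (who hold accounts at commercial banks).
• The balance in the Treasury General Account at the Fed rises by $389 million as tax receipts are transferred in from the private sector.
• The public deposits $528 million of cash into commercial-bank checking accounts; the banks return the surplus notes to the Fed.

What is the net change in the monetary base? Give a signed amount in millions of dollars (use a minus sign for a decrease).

-$999 million

Asset sale (to non-banks) $610 million: Fed balance sheet contracts → −$610M.
Government account inflow $389 million: reserves shift to a non-base liability → −$389M.
Currency deposit $528 million: just a shift between currency and reserves — both are base money → 0.
Net: −610 − 389 + 0 = -$999 million.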